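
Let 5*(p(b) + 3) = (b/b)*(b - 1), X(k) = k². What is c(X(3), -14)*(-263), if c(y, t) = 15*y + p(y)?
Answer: -175684/5 ≈ -35137.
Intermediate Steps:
p(b) = -16/5 + b/5 (p(b) = -3 + ((b/b)*(b - 1))/5 = -3 + (1*(-1 + b))/5 = -3 + (-1 + b)/5 = -3 + (-⅕ + b/5) = -16/5 + b/5)
c(y, t) = -16/5 + 76*y/5 (c(y, t) = 15*y + (-16/5 + y/5) = -16/5 + 76*y/5)
c(X(3), -14)*(-263) = (-16/5 + (76/5)*3²)*(-263) = (-16/5 + (76/5)*9)*(-263) = (-16/5 + 684/5)*(-263) = (668/5)*(-263) = -175684/5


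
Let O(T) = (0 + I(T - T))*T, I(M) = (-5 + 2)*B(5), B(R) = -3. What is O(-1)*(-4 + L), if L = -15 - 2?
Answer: 189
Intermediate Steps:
L = -17
I(M) = 9 (I(M) = (-5 + 2)*(-3) = -3*(-3) = 9)
O(T) = 9*T (O(T) = (0 + 9)*T = 9*T)
O(-1)*(-4 + L) = (9*(-1))*(-4 - 17) = -9*(-21) = 189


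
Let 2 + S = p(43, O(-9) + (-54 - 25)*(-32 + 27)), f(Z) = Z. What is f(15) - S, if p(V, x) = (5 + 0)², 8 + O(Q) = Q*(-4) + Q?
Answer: -8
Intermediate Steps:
O(Q) = -8 - 3*Q (O(Q) = -8 + (Q*(-4) + Q) = -8 + (-4*Q + Q) = -8 - 3*Q)
p(V, x) = 25 (p(V, x) = 5² = 25)
S = 23 (S = -2 + 25 = 23)
f(15) - S = 15 - 1*23 = 15 - 23 = -8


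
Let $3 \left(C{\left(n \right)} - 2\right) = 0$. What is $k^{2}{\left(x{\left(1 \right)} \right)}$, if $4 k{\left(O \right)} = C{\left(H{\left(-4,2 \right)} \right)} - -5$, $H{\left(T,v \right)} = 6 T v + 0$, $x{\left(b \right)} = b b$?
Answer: $\frac{49}{16} \approx 3.0625$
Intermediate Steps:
$x{\left(b \right)} = b^{2}$
$H{\left(T,v \right)} = 6 T v$ ($H{\left(T,v \right)} = 6 T v + 0 = 6 T v$)
$C{\left(n \right)} = 2$ ($C{\left(n \right)} = 2 + \frac{1}{3} \cdot 0 = 2 + 0 = 2$)
$k{\left(O \right)} = \frac{7}{4}$ ($k{\left(O \right)} = \frac{2 - -5}{4} = \frac{2 + 5}{4} = \frac{1}{4} \cdot 7 = \frac{7}{4}$)
$k^{2}{\left(x{\left(1 \right)} \right)} = \left(\frac{7}{4}\right)^{2} = \frac{49}{16}$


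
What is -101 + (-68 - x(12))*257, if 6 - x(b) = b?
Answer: -16035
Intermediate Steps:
x(b) = 6 - b
-101 + (-68 - x(12))*257 = -101 + (-68 - (6 - 1*12))*257 = -101 + (-68 - (6 - 12))*257 = -101 + (-68 - 1*(-6))*257 = -101 + (-68 + 6)*257 = -101 - 62*257 = -101 - 15934 = -16035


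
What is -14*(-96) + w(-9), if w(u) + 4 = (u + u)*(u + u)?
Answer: 1664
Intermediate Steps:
w(u) = -4 + 4*u**2 (w(u) = -4 + (u + u)*(u + u) = -4 + (2*u)*(2*u) = -4 + 4*u**2)
-14*(-96) + w(-9) = -14*(-96) + (-4 + 4*(-9)**2) = 1344 + (-4 + 4*81) = 1344 + (-4 + 324) = 1344 + 320 = 1664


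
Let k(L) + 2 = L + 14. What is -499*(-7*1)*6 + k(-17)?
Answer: 20953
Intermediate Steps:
k(L) = 12 + L (k(L) = -2 + (L + 14) = -2 + (14 + L) = 12 + L)
-499*(-7*1)*6 + k(-17) = -499*(-7*1)*6 + (12 - 17) = -(-3493)*6 - 5 = -499*(-42) - 5 = 20958 - 5 = 20953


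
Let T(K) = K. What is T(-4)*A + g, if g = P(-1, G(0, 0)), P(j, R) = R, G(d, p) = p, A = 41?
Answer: -164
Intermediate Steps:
g = 0
T(-4)*A + g = -4*41 + 0 = -164 + 0 = -164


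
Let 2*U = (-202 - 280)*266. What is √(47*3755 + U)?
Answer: √112379 ≈ 335.23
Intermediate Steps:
U = -64106 (U = ((-202 - 280)*266)/2 = (-482*266)/2 = (½)*(-128212) = -64106)
√(47*3755 + U) = √(47*3755 - 64106) = √(176485 - 64106) = √112379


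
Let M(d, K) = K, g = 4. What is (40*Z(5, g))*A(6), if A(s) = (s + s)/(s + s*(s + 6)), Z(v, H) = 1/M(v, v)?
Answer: 16/13 ≈ 1.2308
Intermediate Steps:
Z(v, H) = 1/v
A(s) = 2*s/(s + s*(6 + s)) (A(s) = (2*s)/(s + s*(6 + s)) = 2*s/(s + s*(6 + s)))
(40*Z(5, g))*A(6) = (40/5)*(2/(7 + 6)) = (40*(⅕))*(2/13) = 8*(2*(1/13)) = 8*(2/13) = 16/13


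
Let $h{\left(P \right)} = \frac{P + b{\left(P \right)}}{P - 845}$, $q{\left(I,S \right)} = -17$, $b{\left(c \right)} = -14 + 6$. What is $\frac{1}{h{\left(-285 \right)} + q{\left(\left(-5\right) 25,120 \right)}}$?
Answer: $- \frac{1130}{18917} \approx -0.059735$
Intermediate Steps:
$b{\left(c \right)} = -8$
$h{\left(P \right)} = \frac{-8 + P}{-845 + P}$ ($h{\left(P \right)} = \frac{P - 8}{P - 845} = \frac{-8 + P}{-845 + P}$)
$\frac{1}{h{\left(-285 \right)} + q{\left(\left(-5\right) 25,120 \right)}} = \frac{1}{\frac{-8 - 285}{-845 - 285} - 17} = \frac{1}{\frac{1}{-1130} \left(-293\right) - 17} = \frac{1}{\left(- \frac{1}{1130}\right) \left(-293\right) - 17} = \frac{1}{\frac{293}{1130} - 17} = \frac{1}{- \frac{18917}{1130}} = - \frac{1130}{18917}$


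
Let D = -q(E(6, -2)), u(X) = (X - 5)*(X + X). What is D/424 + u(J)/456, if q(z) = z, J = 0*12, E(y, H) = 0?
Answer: 0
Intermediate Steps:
J = 0
u(X) = 2*X*(-5 + X) (u(X) = (-5 + X)*(2*X) = 2*X*(-5 + X))
D = 0 (D = -1*0 = 0)
D/424 + u(J)/456 = 0/424 + (2*0*(-5 + 0))/456 = 0*(1/424) + (2*0*(-5))*(1/456) = 0 + 0*(1/456) = 0 + 0 = 0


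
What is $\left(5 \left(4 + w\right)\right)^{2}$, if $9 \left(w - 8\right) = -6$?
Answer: $\frac{28900}{9} \approx 3211.1$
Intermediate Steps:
$w = \frac{22}{3}$ ($w = 8 + \frac{1}{9} \left(-6\right) = 8 - \frac{2}{3} = \frac{22}{3} \approx 7.3333$)
$\left(5 \left(4 + w\right)\right)^{2} = \left(5 \left(4 + \frac{22}{3}\right)\right)^{2} = \left(5 \cdot \frac{34}{3}\right)^{2} = \left(\frac{170}{3}\right)^{2} = \frac{28900}{9}$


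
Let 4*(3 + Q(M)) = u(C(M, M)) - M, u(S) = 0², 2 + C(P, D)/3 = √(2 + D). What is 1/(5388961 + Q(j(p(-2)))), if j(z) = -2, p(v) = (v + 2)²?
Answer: 2/10777917 ≈ 1.8556e-7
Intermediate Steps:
p(v) = (2 + v)²
C(P, D) = -6 + 3*√(2 + D)
u(S) = 0
Q(M) = -3 - M/4 (Q(M) = -3 + (0 - M)/4 = -3 + (-M)/4 = -3 - M/4)
1/(5388961 + Q(j(p(-2)))) = 1/(5388961 + (-3 - ¼*(-2))) = 1/(5388961 + (-3 + ½)) = 1/(5388961 - 5/2) = 1/(10777917/2) = 2/10777917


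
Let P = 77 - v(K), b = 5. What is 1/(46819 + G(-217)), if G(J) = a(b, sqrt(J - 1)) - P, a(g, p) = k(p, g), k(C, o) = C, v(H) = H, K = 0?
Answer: 23371/1092407391 - I*sqrt(218)/2184814782 ≈ 2.1394e-5 - 6.7579e-9*I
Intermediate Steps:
a(g, p) = p
P = 77 (P = 77 - 1*0 = 77 + 0 = 77)
G(J) = -77 + sqrt(-1 + J) (G(J) = sqrt(J - 1) - 1*77 = sqrt(-1 + J) - 77 = -77 + sqrt(-1 + J))
1/(46819 + G(-217)) = 1/(46819 + (-77 + sqrt(-1 - 217))) = 1/(46819 + (-77 + sqrt(-218))) = 1/(46819 + (-77 + I*sqrt(218))) = 1/(46742 + I*sqrt(218))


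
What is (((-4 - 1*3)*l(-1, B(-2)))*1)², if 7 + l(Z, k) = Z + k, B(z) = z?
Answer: 4900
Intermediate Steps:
l(Z, k) = -7 + Z + k (l(Z, k) = -7 + (Z + k) = -7 + Z + k)
(((-4 - 1*3)*l(-1, B(-2)))*1)² = (((-4 - 1*3)*(-7 - 1 - 2))*1)² = (((-4 - 3)*(-10))*1)² = (-7*(-10)*1)² = (70*1)² = 70² = 4900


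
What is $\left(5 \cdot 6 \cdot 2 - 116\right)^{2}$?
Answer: $3136$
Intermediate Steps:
$\left(5 \cdot 6 \cdot 2 - 116\right)^{2} = \left(30 \cdot 2 - 116\right)^{2} = \left(60 - 116\right)^{2} = \left(-56\right)^{2} = 3136$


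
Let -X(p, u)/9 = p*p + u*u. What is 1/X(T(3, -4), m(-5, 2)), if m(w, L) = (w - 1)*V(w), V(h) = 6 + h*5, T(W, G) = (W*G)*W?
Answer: -1/128628 ≈ -7.7744e-6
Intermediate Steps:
T(W, G) = G*W**2 (T(W, G) = (G*W)*W = G*W**2)
V(h) = 6 + 5*h
m(w, L) = (-1 + w)*(6 + 5*w) (m(w, L) = (w - 1)*(6 + 5*w) = (-1 + w)*(6 + 5*w))
X(p, u) = -9*p**2 - 9*u**2 (X(p, u) = -9*(p*p + u*u) = -9*(p**2 + u**2) = -9*p**2 - 9*u**2)
1/X(T(3, -4), m(-5, 2)) = 1/(-9*(-4*3**2)**2 - 9*(-1 - 5)**2*(6 + 5*(-5))**2) = 1/(-9*(-4*9)**2 - 9*36*(6 - 25)**2) = 1/(-9*(-36)**2 - 9*(-6*(-19))**2) = 1/(-9*1296 - 9*114**2) = 1/(-11664 - 9*12996) = 1/(-11664 - 116964) = 1/(-128628) = -1/128628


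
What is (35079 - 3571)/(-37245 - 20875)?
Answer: -7877/14530 ≈ -0.54212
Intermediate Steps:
(35079 - 3571)/(-37245 - 20875) = 31508/(-58120) = 31508*(-1/58120) = -7877/14530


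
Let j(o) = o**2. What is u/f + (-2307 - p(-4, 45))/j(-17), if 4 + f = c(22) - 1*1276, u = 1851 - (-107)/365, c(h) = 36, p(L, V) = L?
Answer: -620491919/65611670 ≈ -9.4570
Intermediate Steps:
u = 675722/365 (u = 1851 - (-107)/365 = 1851 - 1*(-107/365) = 1851 + 107/365 = 675722/365 ≈ 1851.3)
f = -1244 (f = -4 + (36 - 1*1276) = -4 + (36 - 1276) = -4 - 1240 = -1244)
u/f + (-2307 - p(-4, 45))/j(-17) = (675722/365)/(-1244) + (-2307 - 1*(-4))/((-17)**2) = (675722/365)*(-1/1244) + (-2307 + 4)/289 = -337861/227030 - 2303*1/289 = -337861/227030 - 2303/289 = -620491919/65611670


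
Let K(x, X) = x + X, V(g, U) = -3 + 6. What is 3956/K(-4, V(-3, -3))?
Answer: -3956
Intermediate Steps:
V(g, U) = 3
K(x, X) = X + x
3956/K(-4, V(-3, -3)) = 3956/(3 - 4) = 3956/(-1) = 3956*(-1) = -3956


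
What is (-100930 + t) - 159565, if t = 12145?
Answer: -248350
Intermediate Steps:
(-100930 + t) - 159565 = (-100930 + 12145) - 159565 = -88785 - 159565 = -248350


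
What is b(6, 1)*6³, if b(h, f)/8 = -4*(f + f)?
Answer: -13824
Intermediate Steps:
b(h, f) = -64*f (b(h, f) = 8*(-4*(f + f)) = 8*(-8*f) = -64*f)
b(6, 1)*6³ = -64*1*6³ = -64*216 = -13824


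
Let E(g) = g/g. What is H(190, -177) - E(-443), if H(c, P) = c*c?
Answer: 36099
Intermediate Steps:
H(c, P) = c²
E(g) = 1
H(190, -177) - E(-443) = 190² - 1*1 = 36100 - 1 = 36099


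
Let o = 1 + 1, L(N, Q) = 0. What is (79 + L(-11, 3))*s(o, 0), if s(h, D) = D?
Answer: 0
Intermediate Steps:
o = 2
(79 + L(-11, 3))*s(o, 0) = (79 + 0)*0 = 79*0 = 0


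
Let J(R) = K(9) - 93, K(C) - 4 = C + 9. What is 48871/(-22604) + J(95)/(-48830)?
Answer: -1192383023/551876660 ≈ -2.1606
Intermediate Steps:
K(C) = 13 + C (K(C) = 4 + (C + 9) = 4 + (9 + C) = 13 + C)
J(R) = -71 (J(R) = (13 + 9) - 93 = 22 - 93 = -71)
48871/(-22604) + J(95)/(-48830) = 48871/(-22604) - 71/(-48830) = 48871*(-1/22604) - 71*(-1/48830) = -48871/22604 + 71/48830 = -1192383023/551876660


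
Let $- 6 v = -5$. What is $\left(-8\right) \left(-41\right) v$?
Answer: $\frac{820}{3} \approx 273.33$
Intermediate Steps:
$v = \frac{5}{6}$ ($v = \left(- \frac{1}{6}\right) \left(-5\right) = \frac{5}{6} \approx 0.83333$)
$\left(-8\right) \left(-41\right) v = \left(-8\right) \left(-41\right) \frac{5}{6} = 328 \cdot \frac{5}{6} = \frac{820}{3}$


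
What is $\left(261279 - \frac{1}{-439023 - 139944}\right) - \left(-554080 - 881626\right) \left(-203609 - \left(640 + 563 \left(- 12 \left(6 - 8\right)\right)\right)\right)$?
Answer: $- \frac{181008539882544428}{578967} \approx -3.1264 \cdot 10^{11}$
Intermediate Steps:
$\left(261279 - \frac{1}{-439023 - 139944}\right) - \left(-554080 - 881626\right) \left(-203609 - \left(640 + 563 \left(- 12 \left(6 - 8\right)\right)\right)\right) = \left(261279 - \frac{1}{-578967}\right) - - 1435706 \left(-203609 - \left(640 + 563 \left(\left(-12\right) \left(-2\right)\right)\right)\right) = \left(261279 - - \frac{1}{578967}\right) - - 1435706 \left(-203609 - 14152\right) = \left(261279 + \frac{1}{578967}\right) - - 1435706 \left(-203609 - 14152\right) = \frac{151271918794}{578967} - - 1435706 \left(-203609 - 14152\right) = \frac{151271918794}{578967} - \left(-1435706\right) \left(-217761\right) = \frac{151271918794}{578967} - 312640774266 = - \frac{181008539882544428}{578967}$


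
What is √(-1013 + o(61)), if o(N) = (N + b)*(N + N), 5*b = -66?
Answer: 3*√13385/5 ≈ 69.416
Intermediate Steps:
b = -66/5 (b = (⅕)*(-66) = -66/5 ≈ -13.200)
o(N) = 2*N*(-66/5 + N) (o(N) = (N - 66/5)*(N + N) = (-66/5 + N)*(2*N) = 2*N*(-66/5 + N))
√(-1013 + o(61)) = √(-1013 + (⅖)*61*(-66 + 5*61)) = √(-1013 + (⅖)*61*(-66 + 305)) = √(-1013 + (⅖)*61*239) = √(-1013 + 29158/5) = √(24093/5) = 3*√13385/5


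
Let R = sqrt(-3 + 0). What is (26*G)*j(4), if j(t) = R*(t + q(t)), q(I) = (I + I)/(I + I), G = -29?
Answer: -3770*I*sqrt(3) ≈ -6529.8*I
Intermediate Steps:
R = I*sqrt(3) (R = sqrt(-3) = I*sqrt(3) ≈ 1.732*I)
q(I) = 1 (q(I) = (2*I)/((2*I)) = (2*I)*(1/(2*I)) = 1)
j(t) = I*sqrt(3)*(1 + t) (j(t) = (I*sqrt(3))*(t + 1) = (I*sqrt(3))*(1 + t) = I*sqrt(3)*(1 + t))
(26*G)*j(4) = (26*(-29))*(I*sqrt(3)*(1 + 4)) = -754*I*sqrt(3)*5 = -3770*I*sqrt(3)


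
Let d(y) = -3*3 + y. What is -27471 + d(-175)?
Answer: -27655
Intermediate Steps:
d(y) = -9 + y
-27471 + d(-175) = -27471 + (-9 - 175) = -27471 - 184 = -27655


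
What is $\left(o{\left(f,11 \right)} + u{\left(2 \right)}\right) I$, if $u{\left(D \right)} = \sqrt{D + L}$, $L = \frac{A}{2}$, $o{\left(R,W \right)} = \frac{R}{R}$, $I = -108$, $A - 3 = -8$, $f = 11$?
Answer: $-108 - 54 i \sqrt{2} \approx -108.0 - 76.368 i$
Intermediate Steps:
$A = -5$ ($A = 3 - 8 = -5$)
$o{\left(R,W \right)} = 1$
$L = - \frac{5}{2} \approx -2.5$
$u{\left(D \right)} = \sqrt{- \frac{5}{2} + D}$ ($u{\left(D \right)} = \sqrt{D - \frac{5}{2}} = \sqrt{- \frac{5}{2} + D}$)
$\left(o{\left(f,11 \right)} + u{\left(2 \right)}\right) I = \left(1 + \frac{\sqrt{-10 + 4 \cdot 2}}{2}\right) \left(-108\right) = \left(1 + \frac{\sqrt{-10 + 8}}{2}\right) \left(-108\right) = \left(1 + \frac{\sqrt{-2}}{2}\right) \left(-108\right) = \left(1 + \frac{i \sqrt{2}}{2}\right) \left(-108\right) = -108 - 54 i \sqrt{2}$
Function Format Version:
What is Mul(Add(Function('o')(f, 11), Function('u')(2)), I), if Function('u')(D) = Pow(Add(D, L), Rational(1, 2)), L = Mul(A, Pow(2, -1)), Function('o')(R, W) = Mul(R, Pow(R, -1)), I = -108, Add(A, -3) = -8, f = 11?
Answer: Add(-108, Mul(-54, I, Pow(2, Rational(1, 2)))) ≈ Add(-108.00, Mul(-76.368, I))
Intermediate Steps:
A = -5 (A = Add(3, -8) = -5)
Function('o')(R, W) = 1
L = Rational(-5, 2) (L = Mul(-5, Pow(2, -1)) = Mul(-5, Rational(1, 2)) = Rational(-5, 2) ≈ -2.5000)
Function('u')(D) = Pow(Add(Rational(-5, 2), D), Rational(1, 2)) (Function('u')(D) = Pow(Add(D, Rational(-5, 2)), Rational(1, 2)) = Pow(Add(Rational(-5, 2), D), Rational(1, 2)))
Mul(Add(Function('o')(f, 11), Function('u')(2)), I) = Mul(Add(1, Mul(Rational(1, 2), Pow(Add(-10, Mul(4, 2)), Rational(1, 2)))), -108) = Mul(Add(1, Mul(Rational(1, 2), Pow(Add(-10, 8), Rational(1, 2)))), -108) = Mul(Add(1, Mul(Rational(1, 2), Pow(-2, Rational(1, 2)))), -108) = Mul(Add(1, Mul(Rational(1, 2), Mul(I, Pow(2, Rational(1, 2))))), -108) = Mul(Add(1, Mul(Rational(1, 2), I, Pow(2, Rational(1, 2)))), -108) = Add(-108, Mul(-54, I, Pow(2, Rational(1, 2))))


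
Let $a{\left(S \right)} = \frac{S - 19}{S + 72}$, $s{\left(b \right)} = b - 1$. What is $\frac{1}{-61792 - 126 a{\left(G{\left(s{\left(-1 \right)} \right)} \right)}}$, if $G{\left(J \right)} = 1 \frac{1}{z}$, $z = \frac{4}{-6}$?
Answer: $- \frac{47}{2902502} \approx -1.6193 \cdot 10^{-5}$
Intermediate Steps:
$z = - \frac{2}{3}$ ($z = 4 \left(- \frac{1}{6}\right) = - \frac{2}{3} \approx -0.66667$)
$s{\left(b \right)} = -1 + b$ ($s{\left(b \right)} = b - 1 = -1 + b$)
$G{\left(J \right)} = - \frac{3}{2}$ ($G{\left(J \right)} = 1 \frac{1}{- \frac{2}{3}} = 1 \left(- \frac{3}{2}\right) = - \frac{3}{2}$)
$a{\left(S \right)} = \frac{-19 + S}{72 + S}$
$\frac{1}{-61792 - 126 a{\left(G{\left(s{\left(-1 \right)} \right)} \right)}} = \frac{1}{-61792 - 126 \frac{-19 - \frac{3}{2}}{72 - \frac{3}{2}}} = \frac{1}{-61792 - 126 \frac{1}{\frac{141}{2}} \left(- \frac{41}{2}\right)} = \frac{1}{-61792 - 126 \cdot \frac{2}{141} \left(- \frac{41}{2}\right)} = \frac{1}{-61792 - - \frac{1722}{47}} = \frac{1}{-61792 + \frac{1722}{47}} = \frac{1}{- \frac{2902502}{47}} = - \frac{47}{2902502}$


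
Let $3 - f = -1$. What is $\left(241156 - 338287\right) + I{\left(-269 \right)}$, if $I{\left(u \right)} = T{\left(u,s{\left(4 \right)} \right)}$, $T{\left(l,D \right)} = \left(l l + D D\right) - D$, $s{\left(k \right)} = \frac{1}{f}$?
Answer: $- \frac{396323}{16} \approx -24770.0$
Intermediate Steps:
$f = 4$ ($f = 3 - -1 = 3 + 1 = 4$)
$s{\left(k \right)} = \frac{1}{4}$
$T{\left(l,D \right)} = D^{2} + l^{2} - D$ ($T{\left(l,D \right)} = \left(l^{2} + D^{2}\right) - D = \left(D^{2} + l^{2}\right) - D = D^{2} + l^{2} - D$)
$I{\left(u \right)} = - \frac{3}{16} + u^{2}$ ($I{\left(u \right)} = \left(\frac{1}{4}\right)^{2} + u^{2} - \frac{1}{4} = \frac{1}{16} + u^{2} - \frac{1}{4} = - \frac{3}{16} + u^{2}$)
$\left(241156 - 338287\right) + I{\left(-269 \right)} = \left(241156 - 338287\right) - \left(\frac{3}{16} - \left(-269\right)^{2}\right) = -97131 + \left(- \frac{3}{16} + 72361\right) = -97131 + \frac{1157773}{16} = - \frac{396323}{16}$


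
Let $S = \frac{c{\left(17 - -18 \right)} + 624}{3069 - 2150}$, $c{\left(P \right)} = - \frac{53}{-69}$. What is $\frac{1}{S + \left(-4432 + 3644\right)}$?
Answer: $- \frac{63411}{49924759} \approx -0.0012701$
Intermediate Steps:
$c{\left(P \right)} = \frac{53}{69}$ ($c{\left(P \right)} = \left(-53\right) \left(- \frac{1}{69}\right) = \frac{53}{69}$)
$S = \frac{43109}{63411}$ ($S = \frac{\frac{53}{69} + 624}{3069 - 2150} = \frac{43109}{69 \cdot 919} = \frac{43109}{69} \cdot \frac{1}{919} = \frac{43109}{63411} \approx 0.67983$)
$\frac{1}{S + \left(-4432 + 3644\right)} = \frac{1}{\frac{43109}{63411} + \left(-4432 + 3644\right)} = \frac{1}{\frac{43109}{63411} - 788} = \frac{1}{- \frac{49924759}{63411}} = - \frac{63411}{49924759}$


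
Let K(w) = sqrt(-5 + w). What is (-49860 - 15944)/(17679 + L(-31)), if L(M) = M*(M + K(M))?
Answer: -306646640/86871049 - 3059886*I/86871049 ≈ -3.5299 - 0.035223*I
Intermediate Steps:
L(M) = M*(M + sqrt(-5 + M))
(-49860 - 15944)/(17679 + L(-31)) = (-49860 - 15944)/(17679 - 31*(-31 + sqrt(-5 - 31))) = -65804/(17679 - 31*(-31 + sqrt(-36))) = -65804/(17679 - 31*(-31 + 6*I)) = -65804/(17679 + (961 - 186*I)) = -65804*(18640 + 186*I)/347484196 = -16451*(18640 + 186*I)/86871049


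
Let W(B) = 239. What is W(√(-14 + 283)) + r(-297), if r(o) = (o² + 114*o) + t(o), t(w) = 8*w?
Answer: 52214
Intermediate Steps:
r(o) = o² + 122*o (r(o) = (o² + 114*o) + 8*o = o² + 122*o)
W(√(-14 + 283)) + r(-297) = 239 - 297*(122 - 297) = 239 - 297*(-175) = 239 + 51975 = 52214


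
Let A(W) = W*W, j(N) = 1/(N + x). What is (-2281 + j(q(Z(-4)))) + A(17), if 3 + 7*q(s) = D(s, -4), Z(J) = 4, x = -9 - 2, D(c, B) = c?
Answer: -151399/76 ≈ -1992.1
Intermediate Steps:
x = -11
q(s) = -3/7 + s/7
j(N) = 1/(-11 + N) (j(N) = 1/(N - 11) = 1/(-11 + N))
A(W) = W²
(-2281 + j(q(Z(-4)))) + A(17) = (-2281 + 1/(-11 + (-3/7 + (⅐)*4))) + 17² = (-2281 + 1/(-11 + (-3/7 + 4/7))) + 289 = (-2281 + 1/(-11 + ⅐)) + 289 = (-2281 + 1/(-76/7)) + 289 = (-2281 - 7/76) + 289 = -173363/76 + 289 = -151399/76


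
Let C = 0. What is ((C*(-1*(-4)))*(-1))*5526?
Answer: 0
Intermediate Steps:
((C*(-1*(-4)))*(-1))*5526 = ((0*(-1*(-4)))*(-1))*5526 = ((0*4)*(-1))*5526 = (0*(-1))*5526 = 0*5526 = 0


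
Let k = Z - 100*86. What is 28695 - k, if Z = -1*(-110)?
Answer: 37185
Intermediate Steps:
Z = 110
k = -8490 (k = 110 - 100*86 = 110 - 8600 = -8490)
28695 - k = 28695 - 1*(-8490) = 28695 + 8490 = 37185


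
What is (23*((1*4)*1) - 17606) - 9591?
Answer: -27105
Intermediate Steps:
(23*((1*4)*1) - 17606) - 9591 = (23*(4*1) - 17606) - 9591 = (23*4 - 17606) - 9591 = (92 - 17606) - 9591 = -17514 - 9591 = -27105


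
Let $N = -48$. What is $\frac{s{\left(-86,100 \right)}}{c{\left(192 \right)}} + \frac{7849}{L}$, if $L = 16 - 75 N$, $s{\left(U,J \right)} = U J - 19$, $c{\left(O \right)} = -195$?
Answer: $\frac{838381}{18080} \approx 46.371$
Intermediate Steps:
$s{\left(U,J \right)} = -19 + J U$ ($s{\left(U,J \right)} = J U - 19 = -19 + J U$)
$L = 3616$ ($L = 16 - -3600 = 16 + 3600 = 3616$)
$\frac{s{\left(-86,100 \right)}}{c{\left(192 \right)}} + \frac{7849}{L} = \frac{-19 + 100 \left(-86\right)}{-195} + \frac{7849}{3616} = \left(-19 - 8600\right) \left(- \frac{1}{195}\right) + 7849 \cdot \frac{1}{3616} = \left(-8619\right) \left(- \frac{1}{195}\right) + \frac{7849}{3616} = \frac{221}{5} + \frac{7849}{3616} = \frac{838381}{18080}$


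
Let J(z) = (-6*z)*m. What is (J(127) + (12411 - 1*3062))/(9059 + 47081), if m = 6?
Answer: 4777/56140 ≈ 0.085091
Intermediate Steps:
J(z) = -36*z (J(z) = -6*z*6 = -36*z)
(J(127) + (12411 - 1*3062))/(9059 + 47081) = (-36*127 + (12411 - 1*3062))/(9059 + 47081) = (-4572 + (12411 - 3062))/56140 = (-4572 + 9349)*(1/56140) = 4777*(1/56140) = 4777/56140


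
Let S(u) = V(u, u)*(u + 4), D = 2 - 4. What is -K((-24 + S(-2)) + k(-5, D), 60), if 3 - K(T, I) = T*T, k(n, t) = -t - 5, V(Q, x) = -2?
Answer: 958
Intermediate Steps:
D = -2
S(u) = -8 - 2*u (S(u) = -2*(u + 4) = -2*(4 + u) = -8 - 2*u)
k(n, t) = -5 - t
K(T, I) = 3 - T² (K(T, I) = 3 - T*T = 3 - T²)
-K((-24 + S(-2)) + k(-5, D), 60) = -(3 - ((-24 + (-8 - 2*(-2))) + (-5 - 1*(-2)))²) = -(3 - ((-24 + (-8 + 4)) + (-5 + 2))²) = -(3 - ((-24 - 4) - 3)²) = -(3 - (-28 - 3)²) = -(3 - 1*(-31)²) = -(3 - 1*961) = -(3 - 961) = -1*(-958) = 958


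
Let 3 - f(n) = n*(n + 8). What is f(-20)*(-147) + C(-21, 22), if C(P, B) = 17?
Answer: 34856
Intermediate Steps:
f(n) = 3 - n*(8 + n) (f(n) = 3 - n*(n + 8) = 3 - n*(8 + n))
f(-20)*(-147) + C(-21, 22) = (3 - 1*(-20)² - 8*(-20))*(-147) + 17 = (3 - 1*400 + 160)*(-147) + 17 = (3 - 400 + 160)*(-147) + 17 = -237*(-147) + 17 = 34839 + 17 = 34856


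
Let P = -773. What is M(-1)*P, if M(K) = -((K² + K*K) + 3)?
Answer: 3865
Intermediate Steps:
M(K) = -3 - 2*K² (M(K) = -((K² + K²) + 3) = -(2*K² + 3) = -(3 + 2*K²) = -3 - 2*K²)
M(-1)*P = (-3 - 2*(-1)²)*(-773) = (-3 - 2*1)*(-773) = (-3 - 2)*(-773) = -5*(-773) = 3865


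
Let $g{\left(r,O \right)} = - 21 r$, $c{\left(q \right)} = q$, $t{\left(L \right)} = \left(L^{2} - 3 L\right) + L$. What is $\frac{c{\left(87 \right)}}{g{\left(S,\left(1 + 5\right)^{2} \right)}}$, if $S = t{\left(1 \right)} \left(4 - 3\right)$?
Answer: $\frac{29}{7} \approx 4.1429$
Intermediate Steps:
$t{\left(L \right)} = L^{2} - 2 L$
$S = -1$ ($S = 1 \left(-2 + 1\right) \left(4 - 3\right) = 1 \left(-1\right) 1 = \left(-1\right) 1 = -1$)
$\frac{c{\left(87 \right)}}{g{\left(S,\left(1 + 5\right)^{2} \right)}} = \frac{87}{\left(-21\right) \left(-1\right)} = \frac{87}{21} = 87 \cdot \frac{1}{21} = \frac{29}{7}$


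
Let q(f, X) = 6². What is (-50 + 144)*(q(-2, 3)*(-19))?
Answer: -64296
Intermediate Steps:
q(f, X) = 36
(-50 + 144)*(q(-2, 3)*(-19)) = (-50 + 144)*(36*(-19)) = 94*(-684) = -64296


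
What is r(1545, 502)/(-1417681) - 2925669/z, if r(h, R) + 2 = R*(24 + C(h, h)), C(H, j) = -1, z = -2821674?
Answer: 1371697316311/1333411205998 ≈ 1.0287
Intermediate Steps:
r(h, R) = -2 + 23*R (r(h, R) = -2 + R*(24 - 1) = -2 + R*23 = -2 + 23*R)
r(1545, 502)/(-1417681) - 2925669/z = (-2 + 23*502)/(-1417681) - 2925669/(-2821674) = (-2 + 11546)*(-1/1417681) - 2925669*(-1/2821674) = 11544*(-1/1417681) + 975223/940558 = -11544/1417681 + 975223/940558 = 1371697316311/1333411205998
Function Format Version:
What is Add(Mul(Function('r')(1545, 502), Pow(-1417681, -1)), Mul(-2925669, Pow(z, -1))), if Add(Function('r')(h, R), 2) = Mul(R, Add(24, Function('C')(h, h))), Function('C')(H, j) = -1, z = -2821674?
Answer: Rational(1371697316311, 1333411205998) ≈ 1.0287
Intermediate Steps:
Function('r')(h, R) = Add(-2, Mul(23, R)) (Function('r')(h, R) = Add(-2, Mul(R, Add(24, -1))) = Add(-2, Mul(R, 23)) = Add(-2, Mul(23, R)))
Add(Mul(Function('r')(1545, 502), Pow(-1417681, -1)), Mul(-2925669, Pow(z, -1))) = Add(Mul(Add(-2, Mul(23, 502)), Pow(-1417681, -1)), Mul(-2925669, Pow(-2821674, -1))) = Add(Mul(Add(-2, 11546), Rational(-1, 1417681)), Mul(-2925669, Rational(-1, 2821674))) = Add(Mul(11544, Rational(-1, 1417681)), Rational(975223, 940558)) = Add(Rational(-11544, 1417681), Rational(975223, 940558)) = Rational(1371697316311, 1333411205998)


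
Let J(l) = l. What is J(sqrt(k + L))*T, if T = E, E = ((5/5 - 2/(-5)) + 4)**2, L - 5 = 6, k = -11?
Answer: 0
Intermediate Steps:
L = 11 (L = 5 + 6 = 11)
E = 729/25 (E = ((5*(1/5) - 2*(-1/5)) + 4)**2 = ((1 + 2/5) + 4)**2 = (7/5 + 4)**2 = (27/5)**2 = 729/25 ≈ 29.160)
T = 729/25 ≈ 29.160
J(sqrt(k + L))*T = sqrt(-11 + 11)*(729/25) = sqrt(0)*(729/25) = 0*(729/25) = 0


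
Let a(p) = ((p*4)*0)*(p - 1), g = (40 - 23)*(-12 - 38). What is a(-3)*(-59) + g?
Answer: -850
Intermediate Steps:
g = -850 (g = 17*(-50) = -850)
a(p) = 0 (a(p) = ((4*p)*0)*(-1 + p) = 0*(-1 + p) = 0)
a(-3)*(-59) + g = 0*(-59) - 850 = 0 - 850 = -850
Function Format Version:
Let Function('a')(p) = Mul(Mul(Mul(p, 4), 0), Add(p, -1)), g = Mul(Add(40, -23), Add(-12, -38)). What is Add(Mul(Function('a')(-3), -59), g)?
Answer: -850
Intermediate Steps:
g = -850 (g = Mul(17, -50) = -850)
Function('a')(p) = 0 (Function('a')(p) = Mul(Mul(Mul(4, p), 0), Add(-1, p)) = Mul(0, Add(-1, p)) = 0)
Add(Mul(Function('a')(-3), -59), g) = Add(Mul(0, -59), -850) = Add(0, -850) = -850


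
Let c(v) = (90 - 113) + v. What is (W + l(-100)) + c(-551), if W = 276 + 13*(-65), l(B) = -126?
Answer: -1269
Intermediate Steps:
W = -569 (W = 276 - 845 = -569)
c(v) = -23 + v
(W + l(-100)) + c(-551) = (-569 - 126) + (-23 - 551) = -695 - 574 = -1269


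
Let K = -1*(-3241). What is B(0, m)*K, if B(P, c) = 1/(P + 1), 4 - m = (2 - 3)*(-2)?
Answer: 3241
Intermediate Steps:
m = 2 (m = 4 - (2 - 3)*(-2) = 4 - (-1)*(-2) = 4 - 1*2 = 4 - 2 = 2)
B(P, c) = 1/(1 + P)
K = 3241
B(0, m)*K = 3241/(1 + 0) = 3241/1 = 1*3241 = 3241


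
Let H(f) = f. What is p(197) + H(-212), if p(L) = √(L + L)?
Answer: -212 + √394 ≈ -192.15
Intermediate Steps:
p(L) = √2*√L (p(L) = √(2*L) = √2*√L)
p(197) + H(-212) = √2*√197 - 212 = √394 - 212 = -212 + √394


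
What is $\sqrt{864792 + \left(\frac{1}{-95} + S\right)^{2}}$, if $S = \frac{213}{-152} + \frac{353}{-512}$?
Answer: $\frac{3 \sqrt{227330917061561}}{48640} \approx 929.94$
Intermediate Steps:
$S = - \frac{20339}{9728}$ ($S = 213 \left(- \frac{1}{152}\right) + 353 \left(- \frac{1}{512}\right) = - \frac{213}{152} - \frac{353}{512} = - \frac{20339}{9728} \approx -2.0908$)
$\sqrt{864792 + \left(\frac{1}{-95} + S\right)^{2}} = \sqrt{864792 + \left(\frac{1}{-95} - \frac{20339}{9728}\right)^{2}} = \sqrt{864792 + \left(- \frac{1}{95} - \frac{20339}{9728}\right)^{2}} = \sqrt{864792 + \left(- \frac{102207}{48640}\right)^{2}} = \sqrt{864792 + \frac{10446270849}{2365849600}} = \sqrt{\frac{2045978253554049}{2365849600}} = \frac{3 \sqrt{227330917061561}}{48640}$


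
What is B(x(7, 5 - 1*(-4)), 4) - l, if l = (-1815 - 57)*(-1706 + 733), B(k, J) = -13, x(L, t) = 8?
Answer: -1821469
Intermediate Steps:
l = 1821456 (l = -1872*(-973) = 1821456)
B(x(7, 5 - 1*(-4)), 4) - l = -13 - 1*1821456 = -13 - 1821456 = -1821469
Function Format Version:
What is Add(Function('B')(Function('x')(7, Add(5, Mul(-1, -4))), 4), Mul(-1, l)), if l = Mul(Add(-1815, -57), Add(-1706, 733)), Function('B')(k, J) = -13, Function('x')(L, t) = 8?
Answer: -1821469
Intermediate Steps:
l = 1821456 (l = Mul(-1872, -973) = 1821456)
Add(Function('B')(Function('x')(7, Add(5, Mul(-1, -4))), 4), Mul(-1, l)) = Add(-13, Mul(-1, 1821456)) = Add(-13, -1821456) = -1821469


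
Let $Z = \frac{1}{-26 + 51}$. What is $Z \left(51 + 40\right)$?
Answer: $\frac{91}{25} \approx 3.64$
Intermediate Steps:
$Z = \frac{1}{25} \approx 0.04$
$Z \left(51 + 40\right) = \frac{51 + 40}{25} = \frac{1}{25} \cdot 91 = \frac{91}{25}$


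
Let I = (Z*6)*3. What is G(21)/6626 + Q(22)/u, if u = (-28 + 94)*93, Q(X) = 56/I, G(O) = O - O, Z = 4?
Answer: 7/55242 ≈ 0.00012672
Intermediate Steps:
I = 72 (I = (4*6)*3 = 24*3 = 72)
G(O) = 0
Q(X) = 7/9 (Q(X) = 56/72 = 56*(1/72) = 7/9)
u = 6138 (u = 66*93 = 6138)
G(21)/6626 + Q(22)/u = 0/6626 + (7/9)/6138 = 0*(1/6626) + (7/9)*(1/6138) = 0 + 7/55242 = 7/55242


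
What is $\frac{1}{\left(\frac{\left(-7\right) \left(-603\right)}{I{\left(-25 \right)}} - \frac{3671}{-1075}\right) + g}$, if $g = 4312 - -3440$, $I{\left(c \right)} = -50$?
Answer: $\frac{2150}{16492639} \approx 0.00013036$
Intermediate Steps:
$g = 7752$ ($g = 4312 + 3440 = 7752$)
$\frac{1}{\left(\frac{\left(-7\right) \left(-603\right)}{I{\left(-25 \right)}} - \frac{3671}{-1075}\right) + g} = \frac{1}{\left(\frac{\left(-7\right) \left(-603\right)}{-50} - \frac{3671}{-1075}\right) + 7752} = \frac{1}{\left(4221 \left(- \frac{1}{50}\right) - - \frac{3671}{1075}\right) + 7752} = \frac{1}{\left(- \frac{4221}{50} + \frac{3671}{1075}\right) + 7752} = \frac{1}{- \frac{174161}{2150} + 7752} = \frac{1}{\frac{16492639}{2150}} = \frac{2150}{16492639}$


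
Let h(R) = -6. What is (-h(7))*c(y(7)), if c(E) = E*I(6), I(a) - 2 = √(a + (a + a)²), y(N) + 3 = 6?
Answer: 36 + 90*√6 ≈ 256.45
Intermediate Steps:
y(N) = 3 (y(N) = -3 + 6 = 3)
I(a) = 2 + √(a + 4*a²) (I(a) = 2 + √(a + (a + a)²) = 2 + √(a + (2*a)²) = 2 + √(a + 4*a²))
c(E) = E*(2 + 5*√6) (c(E) = E*(2 + √(6*(1 + 4*6))) = E*(2 + √(6*(1 + 24))) = E*(2 + √(6*25)) = E*(2 + √150) = E*(2 + 5*√6))
(-h(7))*c(y(7)) = (-1*(-6))*(3*(2 + 5*√6)) = 6*(6 + 15*√6) = 36 + 90*√6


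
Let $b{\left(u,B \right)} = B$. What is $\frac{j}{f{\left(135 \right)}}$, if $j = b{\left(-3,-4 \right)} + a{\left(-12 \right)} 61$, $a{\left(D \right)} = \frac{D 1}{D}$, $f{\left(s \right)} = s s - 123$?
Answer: $\frac{19}{6034} \approx 0.0031488$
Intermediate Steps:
$f{\left(s \right)} = -123 + s^{2}$ ($f{\left(s \right)} = s^{2} - 123 = -123 + s^{2}$)
$a{\left(D \right)} = 1$ ($a{\left(D \right)} = \frac{D}{D} = 1$)
$j = 57$ ($j = -4 + 1 \cdot 61 = -4 + 61 = 57$)
$\frac{j}{f{\left(135 \right)}} = \frac{57}{-123 + 135^{2}} = \frac{57}{-123 + 18225} = \frac{57}{18102} = 57 \cdot \frac{1}{18102} = \frac{19}{6034}$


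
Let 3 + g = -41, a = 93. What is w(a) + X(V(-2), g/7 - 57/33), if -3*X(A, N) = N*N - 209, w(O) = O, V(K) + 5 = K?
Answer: 2512663/17787 ≈ 141.26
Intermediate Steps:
V(K) = -5 + K
g = -44 (g = -3 - 41 = -44)
X(A, N) = 209/3 - N²/3 (X(A, N) = -(N*N - 209)/3 = -(N² - 209)/3 = -(-209 + N²)/3 = 209/3 - N²/3)
w(a) + X(V(-2), g/7 - 57/33) = 93 + (209/3 - (-44/7 - 57/33)²/3) = 93 + (209/3 - (-44*⅐ - 57*1/33)²/3) = 93 + (209/3 - (-44/7 - 19/11)²/3) = 93 + (209/3 - (-617/77)²/3) = 93 + (209/3 - ⅓*380689/5929) = 93 + (209/3 - 380689/17787) = 93 + 858472/17787 = 2512663/17787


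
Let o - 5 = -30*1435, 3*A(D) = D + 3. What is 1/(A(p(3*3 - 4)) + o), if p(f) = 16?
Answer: -3/129116 ≈ -2.3235e-5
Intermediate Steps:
A(D) = 1 + D/3 (A(D) = (D + 3)/3 = (3 + D)/3 = 1 + D/3)
o = -43045 (o = 5 - 30*1435 = 5 - 43050 = -43045)
1/(A(p(3*3 - 4)) + o) = 1/((1 + (⅓)*16) - 43045) = 1/((1 + 16/3) - 43045) = 1/(19/3 - 43045) = 1/(-129116/3) = -3/129116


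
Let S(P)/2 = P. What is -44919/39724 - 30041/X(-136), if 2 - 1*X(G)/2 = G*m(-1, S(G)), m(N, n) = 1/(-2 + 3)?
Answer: -150718291/1370478 ≈ -109.97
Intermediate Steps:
S(P) = 2*P
m(N, n) = 1 (m(N, n) = 1/1 = 1)
X(G) = 4 - 2*G
-44919/39724 - 30041/X(-136) = -44919/39724 - 30041/(4 - 2*(-136)) = -44919*1/39724 - 30041/(4 + 272) = -44919/39724 - 30041/276 = -150718291/1370478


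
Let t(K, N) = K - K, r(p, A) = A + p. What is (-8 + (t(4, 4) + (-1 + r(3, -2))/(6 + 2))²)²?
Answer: 64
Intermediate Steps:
t(K, N) = 0
(-8 + (t(4, 4) + (-1 + r(3, -2))/(6 + 2))²)² = (-8 + (0 + (-1 + (-2 + 3))/(6 + 2))²)² = (-8 + (0 + (-1 + 1)/8)²)² = (-8 + (0 + 0*(⅛))²)² = (-8 + (0 + 0)²)² = (-8 + 0²)² = (-8 + 0)² = (-8)² = 64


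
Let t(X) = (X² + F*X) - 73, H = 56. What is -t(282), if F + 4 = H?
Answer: -94115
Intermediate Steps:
F = 52 (F = -4 + 56 = 52)
t(X) = -73 + X² + 52*X (t(X) = (X² + 52*X) - 73 = -73 + X² + 52*X)
-t(282) = -(-73 + 282² + 52*282) = -(-73 + 79524 + 14664) = -1*94115 = -94115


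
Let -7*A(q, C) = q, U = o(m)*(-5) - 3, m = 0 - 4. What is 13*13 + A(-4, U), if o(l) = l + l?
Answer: 1187/7 ≈ 169.57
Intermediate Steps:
m = -4
o(l) = 2*l
U = 37 (U = (2*(-4))*(-5) - 3 = -8*(-5) - 3 = 40 - 3 = 37)
A(q, C) = -q/7
13*13 + A(-4, U) = 13*13 - ⅐*(-4) = 169 + 4/7 = 1187/7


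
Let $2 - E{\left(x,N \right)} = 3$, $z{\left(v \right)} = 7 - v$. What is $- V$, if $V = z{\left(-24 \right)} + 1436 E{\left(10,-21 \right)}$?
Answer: $1405$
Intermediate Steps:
$E{\left(x,N \right)} = -1$ ($E{\left(x,N \right)} = 2 - 3 = -1$)
$V = -1405$ ($V = \left(7 - -24\right) + 1436 \left(-1\right) = \left(7 + 24\right) - 1436 = 31 - 1436 = -1405$)
$- V = \left(-1\right) \left(-1405\right) = 1405$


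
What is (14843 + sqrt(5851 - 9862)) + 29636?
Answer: 44479 + I*sqrt(4011) ≈ 44479.0 + 63.332*I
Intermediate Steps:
(14843 + sqrt(5851 - 9862)) + 29636 = (14843 + sqrt(-4011)) + 29636 = (14843 + I*sqrt(4011)) + 29636 = 44479 + I*sqrt(4011)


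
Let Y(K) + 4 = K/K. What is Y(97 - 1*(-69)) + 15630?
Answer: 15627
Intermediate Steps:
Y(K) = -3 (Y(K) = -4 + K/K = -4 + 1 = -3)
Y(97 - 1*(-69)) + 15630 = -3 + 15630 = 15627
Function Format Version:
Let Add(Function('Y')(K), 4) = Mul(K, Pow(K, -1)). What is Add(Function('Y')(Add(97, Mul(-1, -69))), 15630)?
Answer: 15627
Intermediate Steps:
Function('Y')(K) = -3 (Function('Y')(K) = Add(-4, Mul(K, Pow(K, -1))) = Add(-4, 1) = -3)
Add(Function('Y')(Add(97, Mul(-1, -69))), 15630) = Add(-3, 15630) = 15627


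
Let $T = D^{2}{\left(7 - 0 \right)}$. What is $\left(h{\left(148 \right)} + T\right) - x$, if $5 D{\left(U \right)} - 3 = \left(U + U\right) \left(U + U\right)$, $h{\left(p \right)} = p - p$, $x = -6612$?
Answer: $\frac{204901}{25} \approx 8196.0$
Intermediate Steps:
$h{\left(p \right)} = 0$
$D{\left(U \right)} = \frac{3}{5} + \frac{4 U^{2}}{5}$ ($D{\left(U \right)} = \frac{3}{5} + \frac{\left(U + U\right) \left(U + U\right)}{5} = \frac{3}{5} + \frac{2 U 2 U}{5} = \frac{3}{5} + \frac{4 U^{2}}{5}$)
$T = \frac{39601}{25}$ ($T = \left(\frac{3}{5} + \frac{4 \left(7 - 0\right)^{2}}{5}\right)^{2} = \left(\frac{3}{5} + \frac{4 \left(7 + 0\right)^{2}}{5}\right)^{2} = \left(\frac{3}{5} + \frac{4 \cdot 7^{2}}{5}\right)^{2} = \left(\frac{3}{5} + \frac{4}{5} \cdot 49\right)^{2} = \left(\frac{3}{5} + \frac{196}{5}\right)^{2} = \left(\frac{199}{5}\right)^{2} = \frac{39601}{25} \approx 1584.0$)
$\left(h{\left(148 \right)} + T\right) - x = \left(0 + \frac{39601}{25}\right) - -6612 = \frac{39601}{25} + 6612 = \frac{204901}{25}$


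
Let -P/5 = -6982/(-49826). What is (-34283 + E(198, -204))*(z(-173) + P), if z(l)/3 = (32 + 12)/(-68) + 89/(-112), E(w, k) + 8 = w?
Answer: 1161075469625/6776336 ≈ 1.7134e+5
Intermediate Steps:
E(w, k) = -8 + w
P = -17455/24913 (P = -(-34910)/(-49826) = -(-34910)*(-1)/49826 = -5*3491/24913 = -17455/24913 ≈ -0.70064)
z(l) = -8235/1904 (z(l) = 3*((32 + 12)/(-68) + 89/(-112)) = 3*(44*(-1/68) + 89*(-1/112)) = 3*(-11/17 - 89/112) = 3*(-2745/1904) = -8235/1904)
(-34283 + E(198, -204))*(z(-173) + P) = (-34283 + (-8 + 198))*(-8235/1904 - 17455/24913) = (-34283 + 190)*(-34056125/6776336) = -34093*(-34056125/6776336) = 1161075469625/6776336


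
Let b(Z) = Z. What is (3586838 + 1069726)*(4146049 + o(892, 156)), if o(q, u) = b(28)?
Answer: 19306472899428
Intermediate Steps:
o(q, u) = 28
(3586838 + 1069726)*(4146049 + o(892, 156)) = (3586838 + 1069726)*(4146049 + 28) = 4656564*4146077 = 19306472899428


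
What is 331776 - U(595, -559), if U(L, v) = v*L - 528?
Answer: 664909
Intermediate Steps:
U(L, v) = -528 + L*v (U(L, v) = L*v - 528 = -528 + L*v)
331776 - U(595, -559) = 331776 - (-528 + 595*(-559)) = 331776 - (-528 - 332605) = 331776 - 1*(-333133) = 331776 + 333133 = 664909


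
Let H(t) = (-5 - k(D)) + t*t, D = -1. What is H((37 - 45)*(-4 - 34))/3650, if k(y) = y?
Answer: 46206/1825 ≈ 25.318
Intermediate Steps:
H(t) = -4 + t² (H(t) = (-5 - 1*(-1)) + t*t = (-5 + 1) + t² = -4 + t²)
H((37 - 45)*(-4 - 34))/3650 = (-4 + ((37 - 45)*(-4 - 34))²)/3650 = (-4 + (-8*(-38))²)*(1/3650) = (-4 + 304²)*(1/3650) = (-4 + 92416)*(1/3650) = 92412*(1/3650) = 46206/1825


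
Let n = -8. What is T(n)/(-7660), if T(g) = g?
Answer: 2/1915 ≈ 0.0010444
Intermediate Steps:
T(n)/(-7660) = -8/(-7660) = -8*(-1/7660) = 2/1915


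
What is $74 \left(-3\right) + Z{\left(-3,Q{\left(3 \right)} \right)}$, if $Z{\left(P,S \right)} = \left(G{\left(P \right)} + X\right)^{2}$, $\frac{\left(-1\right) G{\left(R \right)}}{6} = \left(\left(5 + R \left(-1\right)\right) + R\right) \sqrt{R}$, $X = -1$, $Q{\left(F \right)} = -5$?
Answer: $-2921 + 60 i \sqrt{3} \approx -2921.0 + 103.92 i$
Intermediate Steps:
$G{\left(R \right)} = - 30 \sqrt{R}$ ($G{\left(R \right)} = - 6 \left(\left(5 + R \left(-1\right)\right) + R\right) \sqrt{R} = - 6 \left(\left(5 - R\right) + R\right) \sqrt{R} = - 6 \cdot 5 \sqrt{R} = - 30 \sqrt{R}$)
$Z{\left(P,S \right)} = \left(-1 - 30 \sqrt{P}\right)^{2}$ ($Z{\left(P,S \right)} = \left(- 30 \sqrt{P} - 1\right)^{2} = \left(-1 - 30 \sqrt{P}\right)^{2}$)
$74 \left(-3\right) + Z{\left(-3,Q{\left(3 \right)} \right)} = 74 \left(-3\right) + \left(1 + 30 \sqrt{-3}\right)^{2} = -222 + \left(1 + 30 i \sqrt{3}\right)^{2}$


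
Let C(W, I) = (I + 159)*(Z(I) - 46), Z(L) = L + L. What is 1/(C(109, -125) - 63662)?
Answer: -1/73726 ≈ -1.3564e-5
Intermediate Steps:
Z(L) = 2*L
C(W, I) = (-46 + 2*I)*(159 + I) (C(W, I) = (I + 159)*(2*I - 46) = (159 + I)*(-46 + 2*I) = (-46 + 2*I)*(159 + I))
1/(C(109, -125) - 63662) = 1/((-7314 + 2*(-125)**2 + 272*(-125)) - 63662) = 1/((-7314 + 2*15625 - 34000) - 63662) = 1/((-7314 + 31250 - 34000) - 63662) = 1/(-10064 - 63662) = 1/(-73726) = -1/73726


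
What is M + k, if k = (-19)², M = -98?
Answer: 263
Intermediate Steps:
k = 361
M + k = -98 + 361 = 263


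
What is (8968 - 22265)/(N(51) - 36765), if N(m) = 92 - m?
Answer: 13297/36724 ≈ 0.36208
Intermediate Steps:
(8968 - 22265)/(N(51) - 36765) = (8968 - 22265)/((92 - 1*51) - 36765) = -13297/((92 - 51) - 36765) = -13297/(41 - 36765) = -13297/(-36724) = -13297*(-1/36724) = 13297/36724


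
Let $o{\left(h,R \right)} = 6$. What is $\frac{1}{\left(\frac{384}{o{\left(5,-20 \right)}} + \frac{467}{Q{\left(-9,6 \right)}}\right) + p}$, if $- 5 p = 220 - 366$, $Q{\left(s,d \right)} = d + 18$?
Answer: $\frac{120}{13519} \approx 0.0088764$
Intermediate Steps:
$Q{\left(s,d \right)} = 18 + d$
$p = \frac{146}{5}$ ($p = - \frac{220 - 366}{5} = \left(- \frac{1}{5}\right) \left(-146\right) = \frac{146}{5} \approx 29.2$)
$\frac{1}{\left(\frac{384}{o{\left(5,-20 \right)}} + \frac{467}{Q{\left(-9,6 \right)}}\right) + p} = \frac{1}{\left(\frac{384}{6} + \frac{467}{18 + 6}\right) + \frac{146}{5}} = \frac{1}{\left(384 \cdot \frac{1}{6} + \frac{467}{24}\right) + \frac{146}{5}} = \frac{1}{\left(64 + 467 \cdot \frac{1}{24}\right) + \frac{146}{5}} = \frac{1}{\left(64 + \frac{467}{24}\right) + \frac{146}{5}} = \frac{1}{\frac{2003}{24} + \frac{146}{5}} = \frac{1}{\frac{13519}{120}} = \frac{120}{13519}$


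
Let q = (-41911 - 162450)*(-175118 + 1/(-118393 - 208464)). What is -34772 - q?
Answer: -11697337481809451/326857 ≈ -3.5787e+10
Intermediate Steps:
q = 11697326116337847/326857 (q = -204361*(-175118 + 1/(-326857)) = -204361*(-175118 - 1/326857) = -204361*(-57238544127/326857) = 11697326116337847/326857 ≈ 3.5787e+10)
-34772 - q = -34772 - 1*11697326116337847/326857 = -34772 - 11697326116337847/326857 = -11697337481809451/326857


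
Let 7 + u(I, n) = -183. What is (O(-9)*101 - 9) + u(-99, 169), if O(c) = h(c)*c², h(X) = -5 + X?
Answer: -114733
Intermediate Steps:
u(I, n) = -190 (u(I, n) = -7 - 183 = -190)
O(c) = c²*(-5 + c) (O(c) = (-5 + c)*c² = c²*(-5 + c))
(O(-9)*101 - 9) + u(-99, 169) = (((-9)²*(-5 - 9))*101 - 9) - 190 = ((81*(-14))*101 - 9) - 190 = (-1134*101 - 9) - 190 = (-114534 - 9) - 190 = -114543 - 190 = -114733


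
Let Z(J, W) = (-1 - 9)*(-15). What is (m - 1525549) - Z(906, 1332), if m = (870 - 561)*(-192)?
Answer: -1585027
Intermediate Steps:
Z(J, W) = 150 (Z(J, W) = -10*(-15) = 150)
m = -59328 (m = 309*(-192) = -59328)
(m - 1525549) - Z(906, 1332) = (-59328 - 1525549) - 1*150 = -1584877 - 150 = -1585027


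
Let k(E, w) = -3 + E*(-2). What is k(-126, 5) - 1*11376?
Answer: -11127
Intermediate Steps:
k(E, w) = -3 - 2*E
k(-126, 5) - 1*11376 = (-3 - 2*(-126)) - 1*11376 = (-3 + 252) - 11376 = 249 - 11376 = -11127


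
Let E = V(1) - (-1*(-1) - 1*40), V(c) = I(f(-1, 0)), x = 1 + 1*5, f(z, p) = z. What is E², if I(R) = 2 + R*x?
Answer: 1225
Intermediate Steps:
x = 6 (x = 1 + 5 = 6)
I(R) = 2 + 6*R (I(R) = 2 + R*6 = 2 + 6*R)
V(c) = -4 (V(c) = 2 + 6*(-1) = 2 - 6 = -4)
E = 35 (E = -4 - (-1*(-1) - 1*40) = -4 - (1 - 40) = -4 - 1*(-39) = -4 + 39 = 35)
E² = 35² = 1225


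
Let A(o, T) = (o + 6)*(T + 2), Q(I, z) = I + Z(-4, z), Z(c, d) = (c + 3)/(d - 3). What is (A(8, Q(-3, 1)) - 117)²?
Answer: 15376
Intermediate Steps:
Z(c, d) = (3 + c)/(-3 + d)
Q(I, z) = I - 1/(-3 + z) (Q(I, z) = I + (3 - 4)/(-3 + z) = I - 1/(-3 + z))
A(o, T) = (2 + T)*(6 + o) (A(o, T) = (6 + o)*(2 + T) = (2 + T)*(6 + o))
(A(8, Q(-3, 1)) - 117)² = ((12 + 2*8 + 6*((-1 - 3*(-3 + 1))/(-3 + 1)) + ((-1 - 3*(-3 + 1))/(-3 + 1))*8) - 117)² = ((12 + 16 + 6*((-1 - 3*(-2))/(-2)) + ((-1 - 3*(-2))/(-2))*8) - 117)² = ((12 + 16 + 6*(-(-1 + 6)/2) - (-1 + 6)/2*8) - 117)² = ((12 + 16 + 6*(-½*5) - ½*5*8) - 117)² = ((12 + 16 + 6*(-5/2) - 5/2*8) - 117)² = ((12 + 16 - 15 - 20) - 117)² = (-7 - 117)² = (-124)² = 15376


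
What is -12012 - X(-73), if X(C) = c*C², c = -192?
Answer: 1011156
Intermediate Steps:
X(C) = -192*C²
-12012 - X(-73) = -12012 - (-192)*(-73)² = -12012 - (-192)*5329 = -12012 - 1*(-1023168) = -12012 + 1023168 = 1011156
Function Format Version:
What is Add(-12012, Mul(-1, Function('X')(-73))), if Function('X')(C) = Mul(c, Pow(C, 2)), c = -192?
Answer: 1011156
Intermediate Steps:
Function('X')(C) = Mul(-192, Pow(C, 2))
Add(-12012, Mul(-1, Function('X')(-73))) = Add(-12012, Mul(-1, Mul(-192, Pow(-73, 2)))) = Add(-12012, Mul(-1, Mul(-192, 5329))) = Add(-12012, Mul(-1, -1023168)) = Add(-12012, 1023168) = 1011156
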